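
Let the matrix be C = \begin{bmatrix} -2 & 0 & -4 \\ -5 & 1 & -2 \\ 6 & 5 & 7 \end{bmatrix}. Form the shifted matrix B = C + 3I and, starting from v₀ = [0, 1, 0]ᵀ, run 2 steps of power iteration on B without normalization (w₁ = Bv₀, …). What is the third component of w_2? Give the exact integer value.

70

B = C + 3I has rows (1, 0, -4); (-5, 4, -2); (6, 5, 10)
w1 = Bv₀ = (1·0 + 0·1 + (-4)·0; (-5)·0 + 4·1 + (-2)·0; 6·0 + 5·1 + 10·0) = (0, 4, 5)
w2 = Bw1 = (1·0 + 0·4 + (-4)·5; (-5)·0 + 4·4 + (-2)·5; 6·0 + 5·4 + 10·5) = (-20, 6, 70)
Requested component of w2: 70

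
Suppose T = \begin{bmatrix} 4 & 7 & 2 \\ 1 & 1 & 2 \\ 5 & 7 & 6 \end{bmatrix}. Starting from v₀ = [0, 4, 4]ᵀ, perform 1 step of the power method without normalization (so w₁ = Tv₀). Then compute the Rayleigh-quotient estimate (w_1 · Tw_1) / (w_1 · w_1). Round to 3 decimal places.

w1 = Tv₀ = (4·0 + 7·4 + 2·4; 1·0 + 1·4 + 2·4; 5·0 + 7·4 + 6·4) = (36, 12, 52)
Tw1 = (332, 152, 576)
w1·Tw1 = 36·332 + 12·152 + 52·576 = 43728; w1·w1 = 36·36 + 12·12 + 52·52 = 4144
λ ≈ 43728/4144 = 10.552

10.552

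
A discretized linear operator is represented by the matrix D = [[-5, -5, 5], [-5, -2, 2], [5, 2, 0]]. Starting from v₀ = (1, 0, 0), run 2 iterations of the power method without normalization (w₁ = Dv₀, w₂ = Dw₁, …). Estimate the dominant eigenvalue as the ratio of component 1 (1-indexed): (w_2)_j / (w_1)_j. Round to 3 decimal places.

-15.000

w1 = Dv₀ = ((-5)·1 + (-5)·0 + 5·0; (-5)·1 + (-2)·0 + 2·0; 5·1 + 2·0 + 0·0) = (-5, -5, 5)
w2 = Dw1 = ((-5)·(-5) + (-5)·(-5) + 5·5; (-5)·(-5) + (-2)·(-5) + 2·5; 5·(-5) + 2·(-5) + 0·5) = (75, 45, -35)
Ratio at component: 75 / -5 = -15.000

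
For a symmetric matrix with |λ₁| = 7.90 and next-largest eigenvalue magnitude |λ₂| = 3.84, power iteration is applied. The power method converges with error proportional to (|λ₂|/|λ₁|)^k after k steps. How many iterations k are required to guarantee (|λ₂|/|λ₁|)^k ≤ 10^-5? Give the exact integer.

16

|λ₂/λ₁| = 3.84/7.90 = 0.48608
Need k ≥ ln(10^-5) / ln(0.48608) = -11.5129 / -0.7214 ≈ 15.959
Smallest integer k satisfying the bound: 16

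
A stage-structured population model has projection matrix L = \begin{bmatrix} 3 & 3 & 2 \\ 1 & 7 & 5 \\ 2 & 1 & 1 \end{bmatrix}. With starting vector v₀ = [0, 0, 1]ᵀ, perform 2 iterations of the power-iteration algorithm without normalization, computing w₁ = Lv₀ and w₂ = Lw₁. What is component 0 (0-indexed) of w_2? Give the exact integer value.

23

w1 = Lv₀ = (3·0 + 3·0 + 2·1; 1·0 + 7·0 + 5·1; 2·0 + 1·0 + 1·1) = (2, 5, 1)
w2 = Lw1 = (3·2 + 3·5 + 2·1; 1·2 + 7·5 + 5·1; 2·2 + 1·5 + 1·1) = (23, 42, 10)
The requested component of w2 is 23.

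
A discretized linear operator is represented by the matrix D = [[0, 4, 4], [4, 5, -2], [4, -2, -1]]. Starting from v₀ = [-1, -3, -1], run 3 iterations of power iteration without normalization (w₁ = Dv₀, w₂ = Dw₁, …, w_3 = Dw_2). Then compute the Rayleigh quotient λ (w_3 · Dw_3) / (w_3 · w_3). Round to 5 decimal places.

6.67475

w1 = Dv₀ = (-16, -17, 3)
w2 = Dw1 = (-56, -155, -33)
w3 = Dw2 = (-752, -933, 119)
Dw3 = (-3256, -7911, -1261)
w3·Dw3 = (-752)·(-3256) + (-933)·(-7911) + 119·(-1261) = 9679416; w3·w3 = (-752)·(-752) + (-933)·(-933) + 119·119 = 1450154
λ ≈ 9679416/1450154 = 6.67475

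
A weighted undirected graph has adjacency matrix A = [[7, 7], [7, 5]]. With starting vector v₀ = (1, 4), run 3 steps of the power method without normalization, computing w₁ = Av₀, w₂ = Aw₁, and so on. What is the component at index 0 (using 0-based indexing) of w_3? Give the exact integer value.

5698

w1 = Av₀ = (7·1 + 7·4; 7·1 + 5·4) = (35, 27)
w2 = Aw1 = (7·35 + 7·27; 7·35 + 5·27) = (434, 380)
w3 = Aw2 = (5698, 4938)
The requested component of w3 is 5698.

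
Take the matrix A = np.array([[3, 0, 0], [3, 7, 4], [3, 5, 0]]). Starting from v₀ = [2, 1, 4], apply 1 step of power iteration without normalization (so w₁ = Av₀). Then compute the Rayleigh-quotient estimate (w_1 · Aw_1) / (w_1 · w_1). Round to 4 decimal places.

9.6052

w1 = Av₀ = (3·2 + 0·1 + 0·4; 3·2 + 7·1 + 4·4; 3·2 + 5·1 + 0·4) = (6, 29, 11)
Aw1 = (18, 265, 163)
w1·Aw1 = 6·18 + 29·265 + 11·163 = 9586; w1·w1 = 6·6 + 29·29 + 11·11 = 998
λ ≈ 9586/998 = 9.6052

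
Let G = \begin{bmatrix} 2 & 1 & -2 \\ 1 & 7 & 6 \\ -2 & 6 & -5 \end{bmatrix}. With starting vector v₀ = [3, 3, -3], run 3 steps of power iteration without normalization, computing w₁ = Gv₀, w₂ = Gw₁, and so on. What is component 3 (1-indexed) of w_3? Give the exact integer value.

1995

w1 = Gv₀ = (15, 6, 27)
w2 = Gw1 = (-18, 219, -129)
w3 = Gw2 = (441, 741, 1995)
The requested component of w3 is 1995.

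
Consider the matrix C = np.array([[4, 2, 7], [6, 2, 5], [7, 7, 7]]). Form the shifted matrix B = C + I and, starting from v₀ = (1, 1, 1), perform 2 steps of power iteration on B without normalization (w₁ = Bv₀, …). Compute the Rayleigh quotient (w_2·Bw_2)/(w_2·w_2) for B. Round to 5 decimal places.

17.21138

B = C + I has rows (5, 2, 7); (6, 3, 5); (7, 7, 8)
w1 = Bv₀ = (5·1 + 2·1 + 7·1; 6·1 + 3·1 + 5·1; 7·1 + 7·1 + 8·1) = (14, 14, 22)
w2 = Bw1 = (5·14 + 2·14 + 7·22; 6·14 + 3·14 + 5·22; 7·14 + 7·14 + 8·22) = (252, 236, 372)
Bw2 = (4336, 4080, 6392)
w2·Bw2 = 4433376; w2·w2 = 257584; μ ≈ 4433376/257584 = 17.21138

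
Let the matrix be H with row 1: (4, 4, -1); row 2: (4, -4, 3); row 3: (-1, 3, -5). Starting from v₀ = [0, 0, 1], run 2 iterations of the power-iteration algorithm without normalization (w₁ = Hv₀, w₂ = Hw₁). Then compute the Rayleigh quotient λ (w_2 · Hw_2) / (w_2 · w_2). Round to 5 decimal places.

-8.46582

w1 = Hv₀ = (4·0 + 4·0 + (-1)·1; 4·0 + (-4)·0 + 3·1; (-1)·0 + 3·0 + (-5)·1) = (-1, 3, -5)
w2 = Hw1 = (4·(-1) + 4·3 + (-1)·(-5); 4·(-1) + (-4)·3 + 3·(-5); (-1)·(-1) + 3·3 + (-5)·(-5)) = (13, -31, 35)
Hw2 = (-107, 281, -281)
w2·Hw2 = 13·(-107) + (-31)·281 + 35·(-281) = -19937; w2·w2 = 13·13 + (-31)·(-31) + 35·35 = 2355
λ ≈ -19937/2355 = -8.46582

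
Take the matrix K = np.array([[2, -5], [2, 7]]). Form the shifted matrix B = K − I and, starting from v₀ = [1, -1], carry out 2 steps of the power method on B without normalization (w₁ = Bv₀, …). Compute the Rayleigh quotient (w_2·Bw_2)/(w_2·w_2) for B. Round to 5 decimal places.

B = K − I has rows (1, -5); (2, 6)
w1 = Bv₀ = (1·1 + (-5)·(-1); 2·1 + 6·(-1)) = (6, -4)
w2 = Bw1 = (1·6 + (-5)·(-4); 2·6 + 6·(-4)) = (26, -12)
Bw2 = (86, -20)
w2·Bw2 = 2476; w2·w2 = 820; μ ≈ 2476/820 = 3.01951

μ ≈ 3.01951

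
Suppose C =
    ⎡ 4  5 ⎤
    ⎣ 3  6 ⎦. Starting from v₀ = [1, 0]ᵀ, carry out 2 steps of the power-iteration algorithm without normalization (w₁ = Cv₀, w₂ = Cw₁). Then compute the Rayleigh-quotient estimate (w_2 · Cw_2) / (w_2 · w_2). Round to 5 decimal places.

λ ≈ 8.96507

w1 = Cv₀ = (4, 3)
w2 = Cw1 = (31, 30)
Cw2 = (274, 273)
w2·Cw2 = 31·274 + 30·273 = 16684; w2·w2 = 31·31 + 30·30 = 1861
λ ≈ 16684/1861 = 8.96507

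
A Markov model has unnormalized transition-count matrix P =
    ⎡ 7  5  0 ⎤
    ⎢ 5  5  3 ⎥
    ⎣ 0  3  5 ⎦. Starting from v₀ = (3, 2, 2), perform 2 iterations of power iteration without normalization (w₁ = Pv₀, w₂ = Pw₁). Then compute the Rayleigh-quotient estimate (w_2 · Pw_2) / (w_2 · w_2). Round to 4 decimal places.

11.6789

w1 = Pv₀ = (7·3 + 5·2 + 0·2; 5·3 + 5·2 + 3·2; 0·3 + 3·2 + 5·2) = (31, 31, 16)
w2 = Pw1 = (7·31 + 5·31 + 0·16; 5·31 + 5·31 + 3·16; 0·31 + 3·31 + 5·16) = (372, 358, 173)
Pw2 = (4394, 4169, 1939)
w2·Pw2 = 372·4394 + 358·4169 + 173·1939 = 3462517; w2·w2 = 372·372 + 358·358 + 173·173 = 296477
λ ≈ 3462517/296477 = 11.6789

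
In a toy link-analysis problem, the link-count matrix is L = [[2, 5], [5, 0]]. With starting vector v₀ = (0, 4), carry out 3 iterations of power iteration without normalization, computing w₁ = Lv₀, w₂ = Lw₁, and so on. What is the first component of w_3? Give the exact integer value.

580

w1 = Lv₀ = (2·0 + 5·4; 5·0 + 0·4) = (20, 0)
w2 = Lw1 = (2·20 + 5·0; 5·20 + 0·0) = (40, 100)
w3 = Lw2 = (580, 200)
The requested component of w3 is 580.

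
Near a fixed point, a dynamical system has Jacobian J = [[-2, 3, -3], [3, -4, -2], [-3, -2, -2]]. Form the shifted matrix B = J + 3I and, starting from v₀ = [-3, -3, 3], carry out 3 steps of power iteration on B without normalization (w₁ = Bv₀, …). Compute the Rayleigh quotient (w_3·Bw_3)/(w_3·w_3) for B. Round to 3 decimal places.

μ ≈ 5.839

B = J + 3I has rows (1, 3, -3); (3, -1, -2); (-3, -2, 1)
w1 = Bv₀ = (1·(-3) + 3·(-3) + (-3)·3; 3·(-3) + (-1)·(-3) + (-2)·3; (-3)·(-3) + (-2)·(-3) + 1·3) = (-21, -12, 18)
w2 = Bw1 = (1·(-21) + 3·(-12) + (-3)·18; 3·(-21) + (-1)·(-12) + (-2)·18; (-3)·(-21) + (-2)·(-12) + 1·18) = (-111, -87, 105)
w3 = Bw2 = (-687, -456, 612)
Bw3 = (-3891, -2829, 3585)
w3·Bw3 = 6157161; w3·w3 = 1054449; μ ≈ 6157161/1054449 = 5.839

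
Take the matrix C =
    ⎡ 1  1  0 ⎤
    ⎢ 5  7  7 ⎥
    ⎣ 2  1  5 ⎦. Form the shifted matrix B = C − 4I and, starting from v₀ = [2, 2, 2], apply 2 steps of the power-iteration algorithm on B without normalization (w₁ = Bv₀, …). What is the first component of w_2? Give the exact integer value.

B = C − 4I has rows (-3, 1, 0); (5, 3, 7); (2, 1, 1)
w1 = Bv₀ = (-4, 30, 8)
w2 = Bw1 = (42, 126, 30)
Requested component of w2: 42

42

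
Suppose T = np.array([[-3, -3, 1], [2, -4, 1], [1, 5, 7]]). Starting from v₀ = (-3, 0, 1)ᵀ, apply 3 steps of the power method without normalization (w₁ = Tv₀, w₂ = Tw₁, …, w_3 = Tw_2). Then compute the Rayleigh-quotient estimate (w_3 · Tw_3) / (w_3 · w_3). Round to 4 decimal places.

w1 = Tv₀ = (10, -5, 4)
w2 = Tw1 = (-11, 44, 13)
w3 = Tw2 = (-86, -185, 300)
Tw3 = (1113, 868, 1089)
w3·Tw3 = (-86)·1113 + (-185)·868 + 300·1089 = 70402; w3·w3 = (-86)·(-86) + (-185)·(-185) + 300·300 = 131621
λ ≈ 70402/131621 = 0.5349

0.5349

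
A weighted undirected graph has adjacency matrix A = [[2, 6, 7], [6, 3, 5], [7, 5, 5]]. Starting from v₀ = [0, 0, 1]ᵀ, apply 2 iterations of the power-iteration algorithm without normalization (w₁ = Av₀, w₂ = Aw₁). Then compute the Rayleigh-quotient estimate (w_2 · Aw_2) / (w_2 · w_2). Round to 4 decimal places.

w1 = Av₀ = (7, 5, 5)
w2 = Aw1 = (79, 82, 99)
Aw2 = (1343, 1215, 1458)
w2·Aw2 = 79·1343 + 82·1215 + 99·1458 = 350069; w2·w2 = 79·79 + 82·82 + 99·99 = 22766
λ ≈ 350069/22766 = 15.3768

λ ≈ 15.3768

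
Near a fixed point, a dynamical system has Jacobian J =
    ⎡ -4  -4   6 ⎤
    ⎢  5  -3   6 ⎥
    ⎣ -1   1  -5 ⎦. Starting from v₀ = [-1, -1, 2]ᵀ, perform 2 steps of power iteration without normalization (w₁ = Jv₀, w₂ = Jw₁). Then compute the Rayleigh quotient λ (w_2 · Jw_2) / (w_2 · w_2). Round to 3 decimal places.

-5.070

w1 = Jv₀ = ((-4)·(-1) + (-4)·(-1) + 6·2; 5·(-1) + (-3)·(-1) + 6·2; (-1)·(-1) + 1·(-1) + (-5)·2) = (20, 10, -10)
w2 = Jw1 = ((-4)·20 + (-4)·10 + 6·(-10); 5·20 + (-3)·10 + 6·(-10); (-1)·20 + 1·10 + (-5)·(-10)) = (-180, 10, 40)
Jw2 = (920, -690, -10)
w2·Jw2 = (-180)·920 + 10·(-690) + 40·(-10) = -172900; w2·w2 = (-180)·(-180) + 10·10 + 40·40 = 34100
λ ≈ -172900/34100 = -5.070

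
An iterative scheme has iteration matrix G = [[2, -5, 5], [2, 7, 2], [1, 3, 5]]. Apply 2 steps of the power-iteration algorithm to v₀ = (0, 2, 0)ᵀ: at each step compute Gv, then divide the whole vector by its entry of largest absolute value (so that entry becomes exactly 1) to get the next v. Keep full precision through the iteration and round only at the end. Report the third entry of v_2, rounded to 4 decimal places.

Gv0 = (-10.00000, 14.00000, 6.00000); divide by 14.00000 → v1 = (-0.71429, 1.00000, 0.42857)
Gv1 = (-4.28571, 6.42857, 4.42857); divide by 6.42857 → v2 = (-0.66667, 1.00000, 0.68889)
Requested entry of v2: 62/90 = 0.6889

0.6889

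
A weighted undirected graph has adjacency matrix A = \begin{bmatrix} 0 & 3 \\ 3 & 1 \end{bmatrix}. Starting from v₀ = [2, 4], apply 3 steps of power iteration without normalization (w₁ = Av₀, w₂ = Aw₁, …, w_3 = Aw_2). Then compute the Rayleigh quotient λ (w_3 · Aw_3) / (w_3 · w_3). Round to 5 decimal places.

w1 = Av₀ = (12, 10)
w2 = Aw1 = (30, 46)
w3 = Aw2 = (138, 136)
Aw3 = (408, 550)
w3·Aw3 = 138·408 + 136·550 = 131104; w3·w3 = 138·138 + 136·136 = 37540
λ ≈ 131104/37540 = 3.49238

3.49238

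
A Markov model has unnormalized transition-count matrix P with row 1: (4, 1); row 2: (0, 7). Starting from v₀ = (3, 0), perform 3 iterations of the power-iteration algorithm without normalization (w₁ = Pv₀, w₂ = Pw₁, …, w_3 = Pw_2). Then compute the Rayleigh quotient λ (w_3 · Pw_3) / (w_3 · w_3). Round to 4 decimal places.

λ ≈ 4.0000

w1 = Pv₀ = (4·3 + 1·0; 0·3 + 7·0) = (12, 0)
w2 = Pw1 = (4·12 + 1·0; 0·12 + 7·0) = (48, 0)
w3 = Pw2 = (192, 0)
Pw3 = (768, 0)
w3·Pw3 = 192·768 + 0·0 = 147456; w3·w3 = 192·192 + 0·0 = 36864
λ ≈ 147456/36864 = 4.0000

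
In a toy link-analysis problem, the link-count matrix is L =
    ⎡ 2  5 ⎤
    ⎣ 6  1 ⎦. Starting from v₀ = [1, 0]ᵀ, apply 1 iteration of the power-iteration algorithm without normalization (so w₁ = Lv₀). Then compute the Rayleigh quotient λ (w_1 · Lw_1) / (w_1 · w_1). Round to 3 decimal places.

λ ≈ 4.400

w1 = Lv₀ = (2·1 + 5·0; 6·1 + 1·0) = (2, 6)
Lw1 = (34, 18)
w1·Lw1 = 2·34 + 6·18 = 176; w1·w1 = 2·2 + 6·6 = 40
λ ≈ 176/40 = 4.400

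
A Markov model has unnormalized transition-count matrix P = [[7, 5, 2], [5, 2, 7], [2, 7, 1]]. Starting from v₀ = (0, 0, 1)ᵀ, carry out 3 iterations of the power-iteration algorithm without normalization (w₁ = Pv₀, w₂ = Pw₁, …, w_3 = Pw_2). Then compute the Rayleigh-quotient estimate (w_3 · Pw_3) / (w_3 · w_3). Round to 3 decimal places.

λ ≈ 12.577

w1 = Pv₀ = (7·0 + 5·0 + 2·1; 5·0 + 2·0 + 7·1; 2·0 + 7·0 + 1·1) = (2, 7, 1)
w2 = Pw1 = (7·2 + 5·7 + 2·1; 5·2 + 2·7 + 7·1; 2·2 + 7·7 + 1·1) = (51, 31, 54)
w3 = Pw2 = (620, 695, 373)
Pw3 = (8561, 7101, 6478)
w3·Pw3 = 620·8561 + 695·7101 + 373·6478 = 12659309; w3·w3 = 620·620 + 695·695 + 373·373 = 1006554
λ ≈ 12659309/1006554 = 12.577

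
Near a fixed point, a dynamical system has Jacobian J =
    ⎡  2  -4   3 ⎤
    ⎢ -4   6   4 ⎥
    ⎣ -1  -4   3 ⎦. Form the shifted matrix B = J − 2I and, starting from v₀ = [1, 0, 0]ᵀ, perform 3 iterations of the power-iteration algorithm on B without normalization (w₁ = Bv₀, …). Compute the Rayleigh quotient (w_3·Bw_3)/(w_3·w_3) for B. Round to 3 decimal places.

4.357

B = J − 2I has rows (0, -4, 3); (-4, 4, 4); (-1, -4, 1)
w1 = Bv₀ = (0·1 + (-4)·0 + 3·0; (-4)·1 + 4·0 + 4·0; (-1)·1 + (-4)·0 + 1·0) = (0, -4, -1)
w2 = Bw1 = (0·0 + (-4)·(-4) + 3·(-1); (-4)·0 + 4·(-4) + 4·(-1); (-1)·0 + (-4)·(-4) + 1·(-1)) = (13, -20, 15)
w3 = Bw2 = (125, -72, 82)
Bw3 = (534, -460, 245)
w3·Bw3 = 119960; w3·w3 = 27533; μ ≈ 119960/27533 = 4.357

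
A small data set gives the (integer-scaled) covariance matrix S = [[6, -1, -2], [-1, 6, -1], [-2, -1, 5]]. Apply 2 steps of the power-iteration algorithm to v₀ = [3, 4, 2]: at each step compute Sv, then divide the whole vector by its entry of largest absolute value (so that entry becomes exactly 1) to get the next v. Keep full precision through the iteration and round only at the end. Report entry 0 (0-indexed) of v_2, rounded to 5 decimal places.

Sv0 = (10.000000, 19.000000, 0.000000); divide by 19.000000 → v1 = (0.526316, 1.000000, 0.000000)
Sv1 = (2.157895, 5.473684, -2.052632); divide by 5.473684 → v2 = (0.394231, 1.000000, -0.375000)
Requested entry of v2: 41/104 = 0.39423

0.39423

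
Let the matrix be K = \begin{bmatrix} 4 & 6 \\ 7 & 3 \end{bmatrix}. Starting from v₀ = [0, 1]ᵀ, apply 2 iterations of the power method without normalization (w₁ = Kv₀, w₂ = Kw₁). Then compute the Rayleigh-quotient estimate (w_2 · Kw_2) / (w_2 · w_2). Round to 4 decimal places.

9.7835

w1 = Kv₀ = (4·0 + 6·1; 7·0 + 3·1) = (6, 3)
w2 = Kw1 = (4·6 + 6·3; 7·6 + 3·3) = (42, 51)
Kw2 = (474, 447)
w2·Kw2 = 42·474 + 51·447 = 42705; w2·w2 = 42·42 + 51·51 = 4365
λ ≈ 42705/4365 = 9.7835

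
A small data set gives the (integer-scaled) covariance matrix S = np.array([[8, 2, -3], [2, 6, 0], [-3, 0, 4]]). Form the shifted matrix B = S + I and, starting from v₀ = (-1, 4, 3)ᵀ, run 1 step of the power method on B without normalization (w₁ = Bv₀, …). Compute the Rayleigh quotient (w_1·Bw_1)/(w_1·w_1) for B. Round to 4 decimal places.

B = S + I has rows (9, 2, -3); (2, 7, 0); (-3, 0, 5)
w1 = Bv₀ = (9·(-1) + 2·4 + (-3)·3; 2·(-1) + 7·4 + 0·3; (-3)·(-1) + 0·4 + 5·3) = (-10, 26, 18)
Bw1 = (-92, 162, 120)
w1·Bw1 = 7292; w1·w1 = 1100; μ ≈ 7292/1100 = 6.6291

6.6291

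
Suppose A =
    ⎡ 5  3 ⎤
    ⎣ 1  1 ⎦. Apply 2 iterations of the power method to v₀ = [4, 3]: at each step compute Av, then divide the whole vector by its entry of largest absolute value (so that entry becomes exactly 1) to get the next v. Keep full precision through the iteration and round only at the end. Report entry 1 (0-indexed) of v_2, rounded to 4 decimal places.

Av0 = (29.00000, 7.00000); divide by 29.00000 → v1 = (1.00000, 0.24138)
Av1 = (5.72414, 1.24138); divide by 5.72414 → v2 = (1.00000, 0.21687)
Requested entry of v2: 36/166 = 0.2169

0.2169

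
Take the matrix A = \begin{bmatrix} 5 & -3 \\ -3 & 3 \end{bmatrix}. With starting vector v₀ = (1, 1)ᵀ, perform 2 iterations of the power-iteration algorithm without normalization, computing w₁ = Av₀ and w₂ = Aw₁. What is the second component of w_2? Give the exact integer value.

w1 = Av₀ = (2, 0)
w2 = Aw1 = (10, -6)
The requested component of w2 is -6.

-6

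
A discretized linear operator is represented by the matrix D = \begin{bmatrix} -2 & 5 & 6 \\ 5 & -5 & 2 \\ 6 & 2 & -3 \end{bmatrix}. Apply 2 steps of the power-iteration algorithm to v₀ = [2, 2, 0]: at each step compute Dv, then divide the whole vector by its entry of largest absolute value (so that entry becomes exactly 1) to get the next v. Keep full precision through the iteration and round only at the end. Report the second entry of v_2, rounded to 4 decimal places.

Dv0 = (6.00000, 0.00000, 16.00000); divide by 16.00000 → v1 = (0.37500, 0.00000, 1.00000)
Dv1 = (5.25000, 3.87500, -0.75000); divide by 5.25000 → v2 = (1.00000, 0.73810, -0.14286)
Requested entry of v2: 62/84 = 0.7381

0.7381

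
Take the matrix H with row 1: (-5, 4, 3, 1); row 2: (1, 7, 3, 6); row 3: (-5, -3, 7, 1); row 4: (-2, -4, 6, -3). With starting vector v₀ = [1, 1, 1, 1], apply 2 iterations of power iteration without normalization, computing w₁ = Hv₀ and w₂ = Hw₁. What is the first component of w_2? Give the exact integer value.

50

w1 = Hv₀ = (3, 17, 0, -3)
w2 = Hw1 = (50, 104, -69, -65)
The requested component of w2 is 50.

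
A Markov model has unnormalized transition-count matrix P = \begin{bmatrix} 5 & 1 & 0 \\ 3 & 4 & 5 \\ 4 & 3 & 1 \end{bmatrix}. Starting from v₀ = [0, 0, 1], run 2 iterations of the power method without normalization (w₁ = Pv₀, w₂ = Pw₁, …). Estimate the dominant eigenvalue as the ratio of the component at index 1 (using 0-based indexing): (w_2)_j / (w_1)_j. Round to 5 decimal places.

λ ≈ 5.00000

w1 = Pv₀ = (5·0 + 1·0 + 0·1; 3·0 + 4·0 + 5·1; 4·0 + 3·0 + 1·1) = (0, 5, 1)
w2 = Pw1 = (5·0 + 1·5 + 0·1; 3·0 + 4·5 + 5·1; 4·0 + 3·5 + 1·1) = (5, 25, 16)
Ratio at component: 25 / 5 = 5.00000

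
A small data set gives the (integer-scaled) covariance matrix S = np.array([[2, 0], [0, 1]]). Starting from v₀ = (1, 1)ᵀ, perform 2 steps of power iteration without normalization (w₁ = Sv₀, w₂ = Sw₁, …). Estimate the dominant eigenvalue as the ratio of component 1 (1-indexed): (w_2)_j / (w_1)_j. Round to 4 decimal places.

λ ≈ 2.0000

w1 = Sv₀ = (2, 1)
w2 = Sw1 = (4, 1)
Ratio at component: 4 / 2 = 2.0000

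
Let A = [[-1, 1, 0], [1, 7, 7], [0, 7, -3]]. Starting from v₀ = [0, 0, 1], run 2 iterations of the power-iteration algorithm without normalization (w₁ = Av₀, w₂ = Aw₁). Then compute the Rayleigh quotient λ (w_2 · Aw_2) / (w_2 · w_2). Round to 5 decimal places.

4.40195

w1 = Av₀ = (0, 7, -3)
w2 = Aw1 = (7, 28, 58)
Aw2 = (21, 609, 22)
w2·Aw2 = 7·21 + 28·609 + 58·22 = 18475; w2·w2 = 7·7 + 28·28 + 58·58 = 4197
λ ≈ 18475/4197 = 4.40195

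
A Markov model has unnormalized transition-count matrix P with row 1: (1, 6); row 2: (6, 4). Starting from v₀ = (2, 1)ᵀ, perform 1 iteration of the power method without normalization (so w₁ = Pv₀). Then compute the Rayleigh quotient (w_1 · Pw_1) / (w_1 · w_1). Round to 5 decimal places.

8.20000

w1 = Pv₀ = (1·2 + 6·1; 6·2 + 4·1) = (8, 16)
Pw1 = (104, 112)
w1·Pw1 = 8·104 + 16·112 = 2624; w1·w1 = 8·8 + 16·16 = 320
λ ≈ 2624/320 = 8.20000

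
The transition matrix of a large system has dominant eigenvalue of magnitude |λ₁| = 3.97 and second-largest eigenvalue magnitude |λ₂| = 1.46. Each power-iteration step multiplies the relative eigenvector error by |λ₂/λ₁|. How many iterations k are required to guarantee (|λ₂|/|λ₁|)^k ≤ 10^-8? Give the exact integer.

19

|λ₂/λ₁| = 1.46/3.97 = 0.36776
Need k ≥ ln(10^-8) / ln(0.36776) = -18.4207 / -1.0003 ≈ 18.415
Smallest integer k satisfying the bound: 19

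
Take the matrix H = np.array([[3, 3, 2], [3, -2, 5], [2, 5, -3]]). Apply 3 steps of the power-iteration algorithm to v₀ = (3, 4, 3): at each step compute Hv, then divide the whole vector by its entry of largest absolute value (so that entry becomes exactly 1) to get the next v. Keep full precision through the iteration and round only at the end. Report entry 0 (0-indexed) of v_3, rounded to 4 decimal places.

Hv0 = (27.00000, 16.00000, 17.00000); divide by 27.00000 → v1 = (1.00000, 0.59259, 0.62963)
Hv1 = (6.03704, 4.96296, 3.07407); divide by 6.03704 → v2 = (1.00000, 0.82209, 0.50920)
Hv2 = (6.48466, 3.90184, 4.58282); divide by 6.48466 → v3 = (1.00000, 0.60170, 0.70672)
Requested entry of v3: 1057/1057 = 1.0000

1.0000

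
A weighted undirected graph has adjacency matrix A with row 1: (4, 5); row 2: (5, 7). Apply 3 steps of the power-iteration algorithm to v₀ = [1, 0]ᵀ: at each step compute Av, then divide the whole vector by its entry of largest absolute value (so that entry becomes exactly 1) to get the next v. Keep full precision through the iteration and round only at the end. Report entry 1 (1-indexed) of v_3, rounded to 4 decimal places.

Av0 = (4.00000, 5.00000); divide by 5.00000 → v1 = (0.80000, 1.00000)
Av1 = (8.20000, 11.00000); divide by 11.00000 → v2 = (0.74545, 1.00000)
Av2 = (7.98182, 10.72727); divide by 10.72727 → v3 = (0.74407, 1.00000)
Requested entry of v3: 439/590 = 0.7441

0.7441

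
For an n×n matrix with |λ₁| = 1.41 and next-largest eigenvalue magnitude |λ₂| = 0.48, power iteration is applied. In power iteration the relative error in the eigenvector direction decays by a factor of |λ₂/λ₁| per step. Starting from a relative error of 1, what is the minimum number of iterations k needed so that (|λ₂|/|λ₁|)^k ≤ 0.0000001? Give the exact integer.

15

|λ₂/λ₁| = 0.48/1.41 = 0.34043
Need k ≥ ln(0.0000001) / ln(0.34043) = -16.1181 / -1.0776 ≈ 14.958
Smallest integer k satisfying the bound: 15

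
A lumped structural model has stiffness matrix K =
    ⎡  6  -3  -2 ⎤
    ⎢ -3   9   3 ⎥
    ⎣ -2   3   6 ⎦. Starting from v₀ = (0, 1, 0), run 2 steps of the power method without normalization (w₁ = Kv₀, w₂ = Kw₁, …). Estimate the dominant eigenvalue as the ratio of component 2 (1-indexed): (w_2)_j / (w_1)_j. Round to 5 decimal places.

w1 = Kv₀ = (6·0 + (-3)·1 + (-2)·0; (-3)·0 + 9·1 + 3·0; (-2)·0 + 3·1 + 6·0) = (-3, 9, 3)
w2 = Kw1 = (6·(-3) + (-3)·9 + (-2)·3; (-3)·(-3) + 9·9 + 3·3; (-2)·(-3) + 3·9 + 6·3) = (-51, 99, 51)
Ratio at component: 99 / 9 = 11.00000

11.00000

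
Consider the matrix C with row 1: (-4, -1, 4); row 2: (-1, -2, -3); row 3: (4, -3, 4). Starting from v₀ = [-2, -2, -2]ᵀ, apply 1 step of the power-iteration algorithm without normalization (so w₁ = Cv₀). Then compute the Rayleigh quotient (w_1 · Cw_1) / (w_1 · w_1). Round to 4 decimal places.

λ ≈ 2.4516

w1 = Cv₀ = ((-4)·(-2) + (-1)·(-2) + 4·(-2); (-1)·(-2) + (-2)·(-2) + (-3)·(-2); 4·(-2) + (-3)·(-2) + 4·(-2)) = (2, 12, -10)
Cw1 = (-60, 4, -68)
w1·Cw1 = 2·(-60) + 12·4 + (-10)·(-68) = 608; w1·w1 = 2·2 + 12·12 + (-10)·(-10) = 248
λ ≈ 608/248 = 2.4516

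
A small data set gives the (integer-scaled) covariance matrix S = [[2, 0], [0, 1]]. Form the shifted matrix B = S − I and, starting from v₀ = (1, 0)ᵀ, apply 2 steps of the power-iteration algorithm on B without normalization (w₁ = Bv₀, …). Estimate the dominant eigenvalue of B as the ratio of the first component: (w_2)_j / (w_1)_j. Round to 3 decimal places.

μ ≈ 1.000

B = S − I has rows (1, 0); (0, 0)
w1 = Bv₀ = (1, 0)
w2 = Bw1 = (1, 0)
Ratio: 1/1 = 1.000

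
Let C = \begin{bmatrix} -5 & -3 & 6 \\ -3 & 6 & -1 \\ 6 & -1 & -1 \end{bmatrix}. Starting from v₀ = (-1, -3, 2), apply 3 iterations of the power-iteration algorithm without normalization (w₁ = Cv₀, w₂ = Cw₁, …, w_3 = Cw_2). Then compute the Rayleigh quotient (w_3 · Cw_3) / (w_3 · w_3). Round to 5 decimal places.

λ ≈ -4.28205

w1 = Cv₀ = ((-5)·(-1) + (-3)·(-3) + 6·2; (-3)·(-1) + 6·(-3) + (-1)·2; 6·(-1) + (-1)·(-3) + (-1)·2) = (26, -17, -5)
w2 = Cw1 = ((-5)·26 + (-3)·(-17) + 6·(-5); (-3)·26 + 6·(-17) + (-1)·(-5); 6·26 + (-1)·(-17) + (-1)·(-5)) = (-109, -175, 178)
w3 = Cw2 = (2138, -901, -657)
Cw3 = (-11929, -11163, 14386)
w3·Cw3 = 2138·(-11929) + (-901)·(-11163) + (-657)·14386 = -24897941; w3·w3 = 2138·2138 + (-901)·(-901) + (-657)·(-657) = 5814494
λ ≈ -24897941/5814494 = -4.28205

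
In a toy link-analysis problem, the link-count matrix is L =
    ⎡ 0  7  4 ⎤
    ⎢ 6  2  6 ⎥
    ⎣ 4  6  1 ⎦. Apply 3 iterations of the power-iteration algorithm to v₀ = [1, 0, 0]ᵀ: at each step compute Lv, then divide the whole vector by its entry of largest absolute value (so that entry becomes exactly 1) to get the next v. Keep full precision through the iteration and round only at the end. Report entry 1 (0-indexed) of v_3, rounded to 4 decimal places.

1.0000

Lv0 = (0.00000, 6.00000, 4.00000); divide by 6.00000 → v1 = (0.00000, 1.00000, 0.66667)
Lv1 = (9.66667, 6.00000, 6.66667); divide by 9.66667 → v2 = (1.00000, 0.62069, 0.68966)
Lv2 = (7.10345, 11.37931, 8.41379); divide by 11.37931 → v3 = (0.62424, 1.00000, 0.73939)
Requested entry of v3: 660/660 = 1.0000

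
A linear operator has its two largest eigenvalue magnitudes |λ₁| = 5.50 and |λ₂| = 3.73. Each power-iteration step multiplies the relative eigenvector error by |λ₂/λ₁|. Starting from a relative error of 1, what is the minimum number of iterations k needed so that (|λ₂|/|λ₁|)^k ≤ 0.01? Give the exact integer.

|λ₂/λ₁| = 3.73/5.50 = 0.67818
Need k ≥ ln(0.01) / ln(0.67818) = -4.6052 / -0.3883 ≈ 11.859
Smallest integer k satisfying the bound: 12

12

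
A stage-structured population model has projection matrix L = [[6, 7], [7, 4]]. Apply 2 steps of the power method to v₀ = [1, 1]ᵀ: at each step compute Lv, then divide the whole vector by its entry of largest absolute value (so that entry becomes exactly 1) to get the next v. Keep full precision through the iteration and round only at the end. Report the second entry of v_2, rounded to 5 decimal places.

0.87097

Lv0 = (13.000000, 11.000000); divide by 13.000000 → v1 = (1.000000, 0.846154)
Lv1 = (11.923077, 10.384615); divide by 11.923077 → v2 = (1.000000, 0.870968)
Requested entry of v2: 135/155 = 0.87097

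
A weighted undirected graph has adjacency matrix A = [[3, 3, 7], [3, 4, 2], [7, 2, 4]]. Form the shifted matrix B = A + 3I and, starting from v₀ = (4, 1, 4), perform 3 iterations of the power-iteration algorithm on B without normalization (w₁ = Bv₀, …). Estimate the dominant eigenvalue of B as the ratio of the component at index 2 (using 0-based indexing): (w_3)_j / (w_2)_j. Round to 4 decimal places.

B = A + 3I has rows (6, 3, 7); (3, 7, 2); (7, 2, 7)
w1 = Bv₀ = (55, 27, 58)
w2 = Bw1 = (817, 470, 845)
w3 = Bw2 = (12227, 7431, 12574)
Ratio: 12574/845 = 14.8805

μ ≈ 14.8805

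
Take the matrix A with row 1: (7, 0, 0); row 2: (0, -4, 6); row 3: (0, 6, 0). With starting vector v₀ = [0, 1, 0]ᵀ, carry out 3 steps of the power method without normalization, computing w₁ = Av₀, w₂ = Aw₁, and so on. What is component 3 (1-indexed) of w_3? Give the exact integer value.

312

w1 = Av₀ = (7·0 + 0·1 + 0·0; 0·0 + (-4)·1 + 6·0; 0·0 + 6·1 + 0·0) = (0, -4, 6)
w2 = Aw1 = (7·0 + 0·(-4) + 0·6; 0·0 + (-4)·(-4) + 6·6; 0·0 + 6·(-4) + 0·6) = (0, 52, -24)
w3 = Aw2 = (0, -352, 312)
The requested component of w3 is 312.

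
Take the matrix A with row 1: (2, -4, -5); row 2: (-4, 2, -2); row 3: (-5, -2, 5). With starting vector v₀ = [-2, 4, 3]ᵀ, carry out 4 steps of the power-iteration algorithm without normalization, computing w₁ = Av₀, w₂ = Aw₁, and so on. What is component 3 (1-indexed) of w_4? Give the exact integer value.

18981

w1 = Av₀ = (2·(-2) + (-4)·4 + (-5)·3; (-4)·(-2) + 2·4 + (-2)·3; (-5)·(-2) + (-2)·4 + 5·3) = (-35, 10, 17)
w2 = Aw1 = (2·(-35) + (-4)·10 + (-5)·17; (-4)·(-35) + 2·10 + (-2)·17; (-5)·(-35) + (-2)·10 + 5·17) = (-195, 126, 240)
w3 = Aw2 = (-2094, 552, 1923)
w4 = Aw3 = (-16011, 5634, 18981)
The requested component of w4 is 18981.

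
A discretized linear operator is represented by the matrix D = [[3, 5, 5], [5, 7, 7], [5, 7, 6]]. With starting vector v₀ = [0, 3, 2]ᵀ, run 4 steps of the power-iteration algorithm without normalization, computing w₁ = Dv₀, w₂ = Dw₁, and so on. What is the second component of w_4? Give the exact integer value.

175086

w1 = Dv₀ = (3·0 + 5·3 + 5·2; 5·0 + 7·3 + 7·2; 5·0 + 7·3 + 6·2) = (25, 35, 33)
w2 = Dw1 = (3·25 + 5·35 + 5·33; 5·25 + 7·35 + 7·33; 5·25 + 7·35 + 6·33) = (415, 601, 568)
w3 = Dw2 = (7090, 10258, 9690)
w4 = Dw3 = (121010, 175086, 165396)
The requested component of w4 is 175086.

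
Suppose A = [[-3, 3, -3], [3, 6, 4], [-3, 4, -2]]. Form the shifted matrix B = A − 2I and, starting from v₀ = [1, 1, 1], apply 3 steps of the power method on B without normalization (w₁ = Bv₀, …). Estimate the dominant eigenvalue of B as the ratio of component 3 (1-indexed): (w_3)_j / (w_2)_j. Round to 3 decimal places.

B = A − 2I has rows (-5, 3, -3); (3, 4, 4); (-3, 4, -4)
w1 = Bv₀ = ((-5)·1 + 3·1 + (-3)·1; 3·1 + 4·1 + 4·1; (-3)·1 + 4·1 + (-4)·1) = (-5, 11, -3)
w2 = Bw1 = ((-5)·(-5) + 3·11 + (-3)·(-3); 3·(-5) + 4·11 + 4·(-3); (-3)·(-5) + 4·11 + (-4)·(-3)) = (67, 17, 71)
w3 = Bw2 = (-497, 553, -417)
Ratio: -417/71 = -5.873

-5.873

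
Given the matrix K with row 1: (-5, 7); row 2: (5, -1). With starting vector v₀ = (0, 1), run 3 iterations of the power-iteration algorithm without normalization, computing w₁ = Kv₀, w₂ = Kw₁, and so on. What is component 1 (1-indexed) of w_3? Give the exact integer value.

462

w1 = Kv₀ = ((-5)·0 + 7·1; 5·0 + (-1)·1) = (7, -1)
w2 = Kw1 = ((-5)·7 + 7·(-1); 5·7 + (-1)·(-1)) = (-42, 36)
w3 = Kw2 = (462, -246)
The requested component of w3 is 462.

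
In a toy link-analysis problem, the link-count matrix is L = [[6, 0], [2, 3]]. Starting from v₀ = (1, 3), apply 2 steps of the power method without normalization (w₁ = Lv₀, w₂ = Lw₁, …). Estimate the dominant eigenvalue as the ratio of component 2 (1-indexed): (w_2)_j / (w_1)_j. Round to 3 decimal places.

w1 = Lv₀ = (6·1 + 0·3; 2·1 + 3·3) = (6, 11)
w2 = Lw1 = (6·6 + 0·11; 2·6 + 3·11) = (36, 45)
Ratio at component: 45 / 11 = 4.091

λ ≈ 4.091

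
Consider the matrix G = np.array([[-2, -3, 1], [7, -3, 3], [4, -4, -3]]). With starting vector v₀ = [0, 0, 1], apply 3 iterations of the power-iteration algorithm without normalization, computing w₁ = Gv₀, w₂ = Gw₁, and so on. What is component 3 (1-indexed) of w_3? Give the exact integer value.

w1 = Gv₀ = (1, 3, -3)
w2 = Gw1 = (-14, -11, 1)
w3 = Gw2 = (62, -62, -15)
The requested component of w3 is -15.

-15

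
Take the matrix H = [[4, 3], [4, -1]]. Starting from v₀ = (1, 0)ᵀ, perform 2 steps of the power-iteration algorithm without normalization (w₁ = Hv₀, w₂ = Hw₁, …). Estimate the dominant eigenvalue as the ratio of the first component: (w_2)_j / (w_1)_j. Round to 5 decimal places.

w1 = Hv₀ = (4, 4)
w2 = Hw1 = (28, 12)
Ratio at component: 28 / 4 = 7.00000

7.00000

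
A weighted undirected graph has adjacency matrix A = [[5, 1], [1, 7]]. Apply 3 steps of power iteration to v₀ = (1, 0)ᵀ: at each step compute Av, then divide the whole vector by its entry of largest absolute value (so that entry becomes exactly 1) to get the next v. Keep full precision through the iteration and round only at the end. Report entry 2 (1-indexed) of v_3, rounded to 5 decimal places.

Av0 = (5.000000, 1.000000); divide by 5.000000 → v1 = (1.000000, 0.200000)
Av1 = (5.200000, 2.400000); divide by 5.200000 → v2 = (1.000000, 0.461538)
Av2 = (5.461538, 4.230769); divide by 5.461538 → v3 = (1.000000, 0.774648)
Requested entry of v3: 110/142 = 0.77465

0.77465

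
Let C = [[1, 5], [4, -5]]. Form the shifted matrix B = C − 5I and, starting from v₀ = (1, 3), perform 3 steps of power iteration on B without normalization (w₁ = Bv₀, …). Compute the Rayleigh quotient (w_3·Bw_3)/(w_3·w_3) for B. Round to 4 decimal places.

-12.3874

B = C − 5I has rows (-4, 5); (4, -10)
w1 = Bv₀ = ((-4)·1 + 5·3; 4·1 + (-10)·3) = (11, -26)
w2 = Bw1 = ((-4)·11 + 5·(-26); 4·11 + (-10)·(-26)) = (-174, 304)
w3 = Bw2 = (2216, -3736)
Bw3 = (-27544, 46224)
w3·Bw3 = -233730368; w3·w3 = 18868352; μ ≈ -233730368/18868352 = -12.3874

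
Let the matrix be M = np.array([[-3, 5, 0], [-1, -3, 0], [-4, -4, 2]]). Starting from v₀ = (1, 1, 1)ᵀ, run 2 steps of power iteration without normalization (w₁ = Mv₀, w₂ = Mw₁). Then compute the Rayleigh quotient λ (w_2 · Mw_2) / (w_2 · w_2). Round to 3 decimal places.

w1 = Mv₀ = ((-3)·1 + 5·1 + 0·1; (-1)·1 + (-3)·1 + 0·1; (-4)·1 + (-4)·1 + 2·1) = (2, -4, -6)
w2 = Mw1 = ((-3)·2 + 5·(-4) + 0·(-6); (-1)·2 + (-3)·(-4) + 0·(-6); (-4)·2 + (-4)·(-4) + 2·(-6)) = (-26, 10, -4)
Mw2 = (128, -4, 56)
w2·Mw2 = (-26)·128 + 10·(-4) + (-4)·56 = -3592; w2·w2 = (-26)·(-26) + 10·10 + (-4)·(-4) = 792
λ ≈ -3592/792 = -4.535

λ ≈ -4.535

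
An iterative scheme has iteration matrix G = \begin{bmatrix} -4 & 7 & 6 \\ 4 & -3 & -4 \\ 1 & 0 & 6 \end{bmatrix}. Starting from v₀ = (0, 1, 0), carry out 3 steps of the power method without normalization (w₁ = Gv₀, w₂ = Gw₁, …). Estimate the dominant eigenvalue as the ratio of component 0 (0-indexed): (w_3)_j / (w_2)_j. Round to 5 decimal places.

w1 = Gv₀ = (7, -3, 0)
w2 = Gw1 = (-49, 37, 7)
w3 = Gw2 = (497, -335, -7)
Ratio at component: 497 / -49 = -10.14286

-10.14286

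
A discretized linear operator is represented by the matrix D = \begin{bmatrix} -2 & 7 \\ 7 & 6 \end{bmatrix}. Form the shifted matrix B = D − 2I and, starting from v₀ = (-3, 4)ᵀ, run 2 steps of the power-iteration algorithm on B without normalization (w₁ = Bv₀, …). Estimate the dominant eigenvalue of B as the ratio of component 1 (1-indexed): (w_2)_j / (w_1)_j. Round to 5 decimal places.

μ ≈ -4.87500

B = D − 2I has rows (-4, 7); (7, 4)
w1 = Bv₀ = ((-4)·(-3) + 7·4; 7·(-3) + 4·4) = (40, -5)
w2 = Bw1 = ((-4)·40 + 7·(-5); 7·40 + 4·(-5)) = (-195, 260)
Ratio: -195/40 = -4.87500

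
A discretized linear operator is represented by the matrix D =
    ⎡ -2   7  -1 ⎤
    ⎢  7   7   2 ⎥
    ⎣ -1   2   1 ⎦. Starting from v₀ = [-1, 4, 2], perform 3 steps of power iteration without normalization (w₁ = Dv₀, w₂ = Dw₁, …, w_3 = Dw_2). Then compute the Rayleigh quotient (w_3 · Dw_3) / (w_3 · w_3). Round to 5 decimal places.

10.70603

w1 = Dv₀ = (28, 25, 11)
w2 = Dw1 = (108, 393, 33)
w3 = Dw2 = (2502, 3573, 711)
Dw3 = (19296, 43947, 5355)
w3·Dw3 = 2502·19296 + 3573·43947 + 711·5355 = 209108628; w3·w3 = 2502·2502 + 3573·3573 + 711·711 = 19531854
λ ≈ 209108628/19531854 = 10.70603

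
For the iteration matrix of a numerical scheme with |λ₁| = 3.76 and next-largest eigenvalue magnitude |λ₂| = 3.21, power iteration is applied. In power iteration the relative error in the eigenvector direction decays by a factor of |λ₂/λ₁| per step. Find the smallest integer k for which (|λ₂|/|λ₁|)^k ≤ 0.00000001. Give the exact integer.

117

|λ₂/λ₁| = 3.21/3.76 = 0.85372
Need k ≥ ln(0.00000001) / ln(0.85372) = -18.4207 / -0.1581 ≈ 116.477
Smallest integer k satisfying the bound: 117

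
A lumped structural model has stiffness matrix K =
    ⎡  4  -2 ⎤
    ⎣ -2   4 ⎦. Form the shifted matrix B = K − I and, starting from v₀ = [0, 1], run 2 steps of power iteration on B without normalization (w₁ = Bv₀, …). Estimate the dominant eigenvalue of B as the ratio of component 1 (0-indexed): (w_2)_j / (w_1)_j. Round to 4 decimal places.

μ ≈ 4.3333

B = K − I has rows (3, -2); (-2, 3)
w1 = Bv₀ = (-2, 3)
w2 = Bw1 = (-12, 13)
Ratio: 13/3 = 4.3333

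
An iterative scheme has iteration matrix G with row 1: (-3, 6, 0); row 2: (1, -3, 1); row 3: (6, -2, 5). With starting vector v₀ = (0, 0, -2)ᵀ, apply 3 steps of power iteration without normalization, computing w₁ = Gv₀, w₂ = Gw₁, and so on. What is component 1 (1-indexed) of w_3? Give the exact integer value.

w1 = Gv₀ = (0, -2, -10)
w2 = Gw1 = (-12, -4, -46)
w3 = Gw2 = (12, -46, -294)
The requested component of w3 is 12.

12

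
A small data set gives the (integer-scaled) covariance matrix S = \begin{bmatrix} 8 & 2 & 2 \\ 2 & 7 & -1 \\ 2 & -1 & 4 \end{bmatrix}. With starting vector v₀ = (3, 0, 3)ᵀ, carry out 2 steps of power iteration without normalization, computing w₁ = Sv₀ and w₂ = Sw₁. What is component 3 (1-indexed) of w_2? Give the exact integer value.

w1 = Sv₀ = (30, 3, 18)
w2 = Sw1 = (282, 63, 129)
The requested component of w2 is 129.

129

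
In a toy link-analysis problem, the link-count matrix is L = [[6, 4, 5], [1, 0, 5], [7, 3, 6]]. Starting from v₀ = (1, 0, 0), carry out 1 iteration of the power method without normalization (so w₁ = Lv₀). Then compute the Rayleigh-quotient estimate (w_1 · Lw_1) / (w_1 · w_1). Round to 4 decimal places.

w1 = Lv₀ = (6·1 + 4·0 + 5·0; 1·1 + 0·0 + 5·0; 7·1 + 3·0 + 6·0) = (6, 1, 7)
Lw1 = (75, 41, 87)
w1·Lw1 = 6·75 + 1·41 + 7·87 = 1100; w1·w1 = 6·6 + 1·1 + 7·7 = 86
λ ≈ 1100/86 = 12.7907

λ ≈ 12.7907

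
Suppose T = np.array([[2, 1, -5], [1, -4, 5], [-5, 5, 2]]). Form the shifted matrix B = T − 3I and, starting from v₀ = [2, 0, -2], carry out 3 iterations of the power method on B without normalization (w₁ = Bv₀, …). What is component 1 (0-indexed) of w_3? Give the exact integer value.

B = T − 3I has rows (-1, 1, -5); (1, -7, 5); (-5, 5, -1)
w1 = Bv₀ = (8, -8, -8)
w2 = Bw1 = (24, 24, -72)
w3 = Bw2 = (360, -504, 72)
Requested component of w3: -504

-504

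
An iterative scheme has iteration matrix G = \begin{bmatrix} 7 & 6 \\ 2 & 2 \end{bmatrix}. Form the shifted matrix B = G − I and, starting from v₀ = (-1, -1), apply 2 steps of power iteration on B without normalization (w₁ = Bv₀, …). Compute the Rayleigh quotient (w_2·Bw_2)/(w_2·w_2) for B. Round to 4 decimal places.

B = G − I has rows (6, 6); (2, 1)
w1 = Bv₀ = (-12, -3)
w2 = Bw1 = (-90, -27)
Bw2 = (-702, -207)
w2·Bw2 = 68769; w2·w2 = 8829; μ ≈ 68769/8829 = 7.7890

μ ≈ 7.7890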